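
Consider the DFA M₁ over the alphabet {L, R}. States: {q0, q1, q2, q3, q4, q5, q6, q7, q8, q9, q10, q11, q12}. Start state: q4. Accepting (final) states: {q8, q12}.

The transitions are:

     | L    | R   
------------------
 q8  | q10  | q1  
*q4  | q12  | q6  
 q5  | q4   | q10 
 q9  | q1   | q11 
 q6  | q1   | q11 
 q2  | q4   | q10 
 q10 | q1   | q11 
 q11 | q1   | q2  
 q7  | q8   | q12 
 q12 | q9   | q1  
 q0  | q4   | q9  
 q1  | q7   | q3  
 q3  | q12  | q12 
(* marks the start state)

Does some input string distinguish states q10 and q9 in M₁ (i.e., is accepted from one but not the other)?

Reachable states from the start: {q1,q2,q3,q4,q6,q7,q8,q9,q10,q11,q12}. Unreachable: {q0,q5} — drop them.
Initial partition by acceptance: {q8,q12} | {q1,q2,q3,q4,q6,q7,q9,q10,q11}.
Split {q1,q2,q3,q4,q6,q7,q9,q10,q11} by δ(·,L) → {q1,q2,q6,q9,q10,q11} and {q3,q4,q7}.
On input L, block {q1,q2,q6,q9,q10,q11} splits into {q6,q9,q10,q11} and {q1,q2}.
Split {q6,q9,q10,q11} by δ(·,R) → {q6,q9,q10} and {q11}.
Refine {q3,q4,q7} on symbol R: members go to different blocks, giving {q3,q7} and {q4}.
Refine {q1,q2} on symbol L: members go to different blocks, giving {q1} and {q2}.
The partition is now stable with 7 blocks: {q8,q12} | {q6,q9,q10} | {q3,q7} | {q1} | {q11} | {q4} | {q2}.
q10 and q9 lie in the same block of the stable partition, so they are equivalent — no string distinguishes them.

No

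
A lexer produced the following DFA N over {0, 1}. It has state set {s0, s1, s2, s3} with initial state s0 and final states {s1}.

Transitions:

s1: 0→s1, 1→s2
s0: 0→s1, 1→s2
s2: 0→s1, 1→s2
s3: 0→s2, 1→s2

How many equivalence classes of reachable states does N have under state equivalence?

First remove the unreachable states {s3}; 3 states remain.
Start with accepting vs non-accepting: {s1} | {s0,s2}.
The partition is now stable with 2 blocks: {s1} | {s0,s2}.

2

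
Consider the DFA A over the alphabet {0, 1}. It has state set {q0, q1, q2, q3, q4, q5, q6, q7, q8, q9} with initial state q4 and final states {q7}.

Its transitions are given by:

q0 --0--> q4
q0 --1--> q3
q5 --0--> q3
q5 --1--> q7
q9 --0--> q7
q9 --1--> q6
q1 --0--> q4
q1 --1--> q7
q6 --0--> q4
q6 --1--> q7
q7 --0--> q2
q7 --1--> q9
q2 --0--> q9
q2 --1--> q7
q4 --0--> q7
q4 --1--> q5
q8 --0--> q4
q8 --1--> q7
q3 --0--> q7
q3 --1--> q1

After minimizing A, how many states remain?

3

Reachable states from the start: {q1,q2,q3,q4,q5,q6,q7,q9}. Unreachable: {q0,q8} — drop them.
P0 = {q7} | {q1,q2,q3,q4,q5,q6,q9}.
On input 0, block {q1,q2,q3,q4,q5,q6,q9} splits into {q1,q2,q5,q6} and {q3,q4,q9}.
The partition is now stable with 3 blocks: {q7} | {q1,q2,q5,q6} | {q3,q4,q9}.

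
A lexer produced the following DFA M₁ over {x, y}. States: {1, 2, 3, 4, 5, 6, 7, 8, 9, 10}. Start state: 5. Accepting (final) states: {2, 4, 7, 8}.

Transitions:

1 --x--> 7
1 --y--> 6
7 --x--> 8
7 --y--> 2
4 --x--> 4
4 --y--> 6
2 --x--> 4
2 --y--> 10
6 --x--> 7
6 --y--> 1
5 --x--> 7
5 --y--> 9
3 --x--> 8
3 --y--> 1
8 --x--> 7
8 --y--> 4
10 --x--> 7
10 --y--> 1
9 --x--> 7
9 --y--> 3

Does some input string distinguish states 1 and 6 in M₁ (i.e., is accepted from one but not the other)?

Start with accepting vs non-accepting: {2,4,7,8} | {1,3,5,6,9,10}.
On input y, block {2,4,7,8} splits into {2,4} and {7,8}.
Stable partition: {2,4} | {1,3,5,6,9,10} | {7,8} — 3 equivalence classes.
1 and 6 lie in the same block of the stable partition, so they are equivalent — no string distinguishes them.

No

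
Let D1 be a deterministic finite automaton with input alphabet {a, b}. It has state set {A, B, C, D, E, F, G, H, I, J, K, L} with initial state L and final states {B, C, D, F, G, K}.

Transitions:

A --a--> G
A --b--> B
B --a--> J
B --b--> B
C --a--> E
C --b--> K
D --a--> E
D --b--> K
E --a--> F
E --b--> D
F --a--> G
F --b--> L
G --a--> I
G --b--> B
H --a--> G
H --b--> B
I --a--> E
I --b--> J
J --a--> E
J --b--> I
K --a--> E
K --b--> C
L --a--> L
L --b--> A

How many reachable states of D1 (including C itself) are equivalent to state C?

3

First remove the unreachable states {H}; 11 states remain.
Start with accepting vs non-accepting: {B,C,D,F,G,K} | {A,E,I,J,L}.
Split {B,C,D,F,G,K} by δ(·,a) → {B,C,D,G,K} and {F}.
Refine {A,E,I,J,L} on symbol a: members go to different blocks, giving {I,J,L} and {A} and {E}.
Refine {B,C,D,G,K} on symbol a: members go to different blocks, giving {C,D,K} and {B,G}.
Refine {I,J,L} on symbol a: members go to different blocks, giving {I,J} and {L}.
No further refinement is possible. Final partition (7 blocks): {C,D,K} | {I,J} | {F} | {A} | {E} | {B,G} | {L}.
State C belongs to the block {C,D,K}, which has 3 states.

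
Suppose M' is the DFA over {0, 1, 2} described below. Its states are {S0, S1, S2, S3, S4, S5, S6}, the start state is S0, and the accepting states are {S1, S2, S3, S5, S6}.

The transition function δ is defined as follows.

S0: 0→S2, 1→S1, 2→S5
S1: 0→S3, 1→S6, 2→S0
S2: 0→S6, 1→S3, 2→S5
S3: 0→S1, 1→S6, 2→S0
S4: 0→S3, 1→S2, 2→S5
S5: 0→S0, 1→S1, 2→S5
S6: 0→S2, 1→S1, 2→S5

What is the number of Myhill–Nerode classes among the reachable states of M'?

States {S4} cannot be reached from the start state, so discard them.
Start with accepting vs non-accepting: {S1,S2,S3,S5,S6} | {S0}.
On input 0, block {S1,S2,S3,S5,S6} splits into {S1,S2,S3,S6} and {S5}.
Split {S1,S2,S3,S6} by δ(·,2) → {S1,S3} and {S2,S6}.
No further refinement is possible. Final partition (4 blocks): {S1,S3} | {S0} | {S5} | {S2,S6}.

4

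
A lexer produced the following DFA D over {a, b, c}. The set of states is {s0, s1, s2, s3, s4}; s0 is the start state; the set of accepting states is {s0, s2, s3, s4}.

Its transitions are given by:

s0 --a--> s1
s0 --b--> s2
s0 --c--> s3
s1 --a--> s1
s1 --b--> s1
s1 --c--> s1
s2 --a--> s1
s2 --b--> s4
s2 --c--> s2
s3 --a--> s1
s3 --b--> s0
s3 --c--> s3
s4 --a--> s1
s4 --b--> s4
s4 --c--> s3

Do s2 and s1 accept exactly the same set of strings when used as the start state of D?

Start with accepting vs non-accepting: {s0,s2,s3,s4} | {s1}.
No further refinement is possible. Final partition (2 blocks): {s0,s2,s3,s4} | {s1}.
s2 and s1 end up in different blocks, so they are distinguishable. For instance, the string 'ε' is accepted from only s2.

No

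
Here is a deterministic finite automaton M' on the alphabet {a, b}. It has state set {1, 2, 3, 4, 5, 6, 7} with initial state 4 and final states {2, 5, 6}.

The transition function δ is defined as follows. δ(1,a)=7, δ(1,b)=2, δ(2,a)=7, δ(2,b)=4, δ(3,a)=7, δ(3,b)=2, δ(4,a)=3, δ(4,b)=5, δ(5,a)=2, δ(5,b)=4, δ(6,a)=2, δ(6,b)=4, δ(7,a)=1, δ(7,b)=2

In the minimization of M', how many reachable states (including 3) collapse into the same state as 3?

3

Reachable states from the start: {1,2,3,4,5,7}. Unreachable: {6} — drop them.
P0 = {2,5} | {1,3,4,7}.
Split {2,5} by δ(·,a) → {2} and {5}.
Split {1,3,4,7} by δ(·,b) → {1,3,7} and {4}.
The partition is now stable with 4 blocks: {2} | {1,3,7} | {5} | {4}.
State 3 belongs to the block {1,3,7}, which has 3 states.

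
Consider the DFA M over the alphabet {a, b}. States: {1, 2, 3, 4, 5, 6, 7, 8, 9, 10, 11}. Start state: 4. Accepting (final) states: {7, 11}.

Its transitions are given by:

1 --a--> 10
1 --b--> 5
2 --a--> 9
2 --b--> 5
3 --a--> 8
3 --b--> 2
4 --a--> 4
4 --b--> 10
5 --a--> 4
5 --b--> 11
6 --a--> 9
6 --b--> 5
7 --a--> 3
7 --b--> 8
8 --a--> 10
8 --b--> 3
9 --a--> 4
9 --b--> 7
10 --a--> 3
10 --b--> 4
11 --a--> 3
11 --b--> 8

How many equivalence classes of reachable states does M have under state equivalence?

States {1,6} cannot be reached from the start state, so discard them.
Start with accepting vs non-accepting: {7,11} | {2,3,4,5,8,9,10}.
Refine {2,3,4,5,8,9,10} on symbol b: members go to different blocks, giving {2,3,4,8,10} and {5,9}.
Refine {2,3,4,8,10} on symbol a: members go to different blocks, giving {3,4,8,10} and {2}.
Split {3,4,8,10} by δ(·,b) → {4,8,10} and {3}.
On input a, block {4,8,10} splits into {4,8} and {10}.
On input a, block {4,8} splits into {4} and {8}.
Stable partition: {7,11} | {4} | {5,9} | {2} | {3} | {10} | {8} — 7 equivalence classes.

7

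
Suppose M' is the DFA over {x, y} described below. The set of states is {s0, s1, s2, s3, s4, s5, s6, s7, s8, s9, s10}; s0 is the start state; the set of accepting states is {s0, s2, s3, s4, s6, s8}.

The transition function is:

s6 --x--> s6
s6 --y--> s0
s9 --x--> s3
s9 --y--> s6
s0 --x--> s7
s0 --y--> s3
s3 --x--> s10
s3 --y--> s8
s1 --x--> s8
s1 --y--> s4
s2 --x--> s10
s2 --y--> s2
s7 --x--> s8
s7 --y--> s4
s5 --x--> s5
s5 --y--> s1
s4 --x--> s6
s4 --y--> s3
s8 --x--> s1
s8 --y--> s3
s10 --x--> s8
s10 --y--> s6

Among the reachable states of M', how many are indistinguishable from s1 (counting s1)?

3

First remove the unreachable states {s2,s5,s9}; 8 states remain.
Initial partition by acceptance: {s0,s3,s4,s6,s8} | {s1,s7,s10}.
Refine {s0,s3,s4,s6,s8} on symbol x: members go to different blocks, giving {s0,s3,s8} and {s4,s6}.
The partition is now stable with 3 blocks: {s0,s3,s8} | {s1,s7,s10} | {s4,s6}.
The equivalence class containing s1 is {s1,s7,s10}, of size 3.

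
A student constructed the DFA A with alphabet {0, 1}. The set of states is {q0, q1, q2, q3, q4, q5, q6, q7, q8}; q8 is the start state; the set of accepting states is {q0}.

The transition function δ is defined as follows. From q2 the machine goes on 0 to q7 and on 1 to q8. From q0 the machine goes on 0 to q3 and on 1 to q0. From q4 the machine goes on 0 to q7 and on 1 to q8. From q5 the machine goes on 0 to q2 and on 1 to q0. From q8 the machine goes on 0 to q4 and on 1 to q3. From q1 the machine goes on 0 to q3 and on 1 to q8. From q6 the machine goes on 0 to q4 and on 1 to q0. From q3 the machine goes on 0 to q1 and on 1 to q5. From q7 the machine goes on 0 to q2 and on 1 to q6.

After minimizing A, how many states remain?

5

Initial partition by acceptance: {q0} | {q1,q2,q3,q4,q5,q6,q7,q8}.
On input 1, block {q1,q2,q3,q4,q5,q6,q7,q8} splits into {q1,q2,q3,q4,q7,q8} and {q5,q6}.
On input 1, block {q1,q2,q3,q4,q7,q8} splits into {q1,q2,q4,q8} and {q3,q7}.
On input 0, block {q1,q2,q4,q8} splits into {q1,q2,q4} and {q8}.
No further refinement is possible. Final partition (5 blocks): {q0} | {q1,q2,q4} | {q5,q6} | {q3,q7} | {q8}.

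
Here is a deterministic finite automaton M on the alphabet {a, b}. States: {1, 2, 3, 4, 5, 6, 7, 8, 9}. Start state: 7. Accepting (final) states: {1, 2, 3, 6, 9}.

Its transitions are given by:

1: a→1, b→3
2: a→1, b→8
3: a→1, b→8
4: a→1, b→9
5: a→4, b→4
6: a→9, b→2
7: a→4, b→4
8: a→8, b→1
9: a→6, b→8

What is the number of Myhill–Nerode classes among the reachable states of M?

Reachable states from the start: {1,2,3,4,6,7,8,9}. Unreachable: {5} — drop them.
Start with accepting vs non-accepting: {1,2,3,6,9} | {4,7,8}.
Split {1,2,3,6,9} by δ(·,b) → {2,3,9} and {1,6}.
On input a, block {4,7,8} splits into {7,8} and {4}.
On input a, block {7,8} splits into {7} and {8}.
On input a, block {1,6} splits into {1} and {6}.
Split {2,3,9} by δ(·,a) → {2,3} and {9}.
The partition is now stable with 7 blocks: {2,3} | {7} | {1} | {4} | {8} | {6} | {9}.

7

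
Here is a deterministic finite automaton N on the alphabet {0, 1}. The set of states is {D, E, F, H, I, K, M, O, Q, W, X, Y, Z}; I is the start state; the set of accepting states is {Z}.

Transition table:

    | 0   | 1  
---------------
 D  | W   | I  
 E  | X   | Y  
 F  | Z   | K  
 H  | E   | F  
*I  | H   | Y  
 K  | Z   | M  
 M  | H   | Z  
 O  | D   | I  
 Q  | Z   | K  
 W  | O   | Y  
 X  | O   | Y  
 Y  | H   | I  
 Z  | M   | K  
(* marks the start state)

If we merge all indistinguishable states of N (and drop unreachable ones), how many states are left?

Reachable states from the start: {D,E,F,H,I,K,M,O,W,X,Y,Z}. Unreachable: {Q} — drop them.
Initial partition by acceptance: {Z} | {D,E,F,H,I,K,M,O,W,X,Y}.
Split {D,E,F,H,I,K,M,O,W,X,Y} by δ(·,0) → {D,E,H,I,M,O,W,X,Y} and {F,K}.
Refine {D,E,H,I,M,O,W,X,Y} on symbol 1: members go to different blocks, giving {D,E,I,O,W,X,Y} and {H} and {M}.
On input 0, block {D,E,I,O,W,X,Y} splits into {D,E,O,W,X} and {I,Y}.
On input 1, block {F,K} splits into {K} and {F}.
The partition is now stable with 7 blocks: {Z} | {D,E,O,W,X} | {K} | {H} | {M} | {I,Y} | {F}.

7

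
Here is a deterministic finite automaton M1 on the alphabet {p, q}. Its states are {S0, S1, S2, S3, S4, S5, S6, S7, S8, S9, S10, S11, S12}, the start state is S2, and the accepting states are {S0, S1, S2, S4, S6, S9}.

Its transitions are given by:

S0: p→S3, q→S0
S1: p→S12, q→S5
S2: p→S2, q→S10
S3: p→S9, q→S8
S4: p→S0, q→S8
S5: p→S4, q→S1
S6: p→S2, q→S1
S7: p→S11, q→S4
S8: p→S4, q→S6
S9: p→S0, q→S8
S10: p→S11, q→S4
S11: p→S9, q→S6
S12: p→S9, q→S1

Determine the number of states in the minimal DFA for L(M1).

9

States {S7} cannot be reached from the start state, so discard them.
Initial partition by acceptance: {S0,S1,S2,S4,S6,S9} | {S3,S5,S8,S10,S11,S12}.
Split {S0,S1,S2,S4,S6,S9} by δ(·,p) → {S2,S4,S6,S9} and {S0,S1}.
Refine {S2,S4,S6,S9} on symbol p: members go to different blocks, giving {S2,S6} and {S4,S9}.
On input q, block {S2,S6} splits into {S2} and {S6}.
Refine {S3,S5,S8,S10,S11,S12} on symbol p: members go to different blocks, giving {S3,S5,S8,S11,S12} and {S10}.
On input q, block {S3,S5,S8,S11,S12} splits into {S5,S12} and {S8,S11} and {S3}.
Split {S0,S1} by δ(·,p) → {S0} and {S1}.
The partition is now stable with 9 blocks: {S2} | {S5,S12} | {S0} | {S4,S9} | {S6} | {S10} | {S8,S11} | {S3} | {S1}.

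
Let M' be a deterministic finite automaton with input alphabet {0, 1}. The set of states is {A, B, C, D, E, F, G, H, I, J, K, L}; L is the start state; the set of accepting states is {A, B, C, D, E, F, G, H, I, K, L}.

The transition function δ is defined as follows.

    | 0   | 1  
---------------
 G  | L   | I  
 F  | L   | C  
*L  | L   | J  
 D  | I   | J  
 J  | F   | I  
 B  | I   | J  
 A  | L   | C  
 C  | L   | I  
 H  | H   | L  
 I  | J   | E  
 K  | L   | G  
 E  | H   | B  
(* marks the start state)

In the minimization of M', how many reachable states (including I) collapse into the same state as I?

1

First remove the unreachable states {A,D,G,K}; 8 states remain.
Initial partition by acceptance: {B,C,E,F,H,I,L} | {J}.
Split {B,C,E,F,H,I,L} by δ(·,0) → {B,C,E,F,H,L} and {I}.
Split {B,C,E,F,H,L} by δ(·,0) → {C,E,F,H,L} and {B}.
Refine {C,E,F,H,L} on symbol 1: members go to different blocks, giving {F,H} and {C} and {E} and {L}.
On input 0, block {F,H} splits into {F} and {H}.
Stable partition: {F} | {J} | {I} | {B} | {C} | {E} | {L} | {H} — 8 equivalence classes.
The equivalence class containing I is {I}, of size 1.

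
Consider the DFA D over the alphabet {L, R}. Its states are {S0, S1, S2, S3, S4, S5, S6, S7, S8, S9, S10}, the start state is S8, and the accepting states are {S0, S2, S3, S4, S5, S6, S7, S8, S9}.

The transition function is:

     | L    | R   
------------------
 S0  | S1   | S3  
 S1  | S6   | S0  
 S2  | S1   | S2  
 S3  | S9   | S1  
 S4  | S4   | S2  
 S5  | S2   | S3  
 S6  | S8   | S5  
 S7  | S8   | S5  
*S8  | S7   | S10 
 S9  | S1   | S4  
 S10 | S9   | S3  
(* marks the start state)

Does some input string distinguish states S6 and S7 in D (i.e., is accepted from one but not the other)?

No

Start with accepting vs non-accepting: {S0,S2,S3,S4,S5,S6,S7,S8,S9} | {S1,S10}.
On input L, block {S0,S2,S3,S4,S5,S6,S7,S8,S9} splits into {S3,S4,S5,S6,S7,S8} and {S0,S2,S9}.
Split {S3,S4,S5,S6,S7,S8} by δ(·,L) → {S4,S6,S7,S8} and {S3,S5}.
Split {S4,S6,S7,S8} by δ(·,R) → {S6,S7} and {S4} and {S8}.
Split {S1,S10} by δ(·,L) → {S1} and {S10}.
Split {S0,S2,S9} by δ(·,R) → {S0} and {S2} and {S9}.
Refine {S3,S5} on symbol L: members go to different blocks, giving {S3} and {S5}.
No further refinement is possible. Final partition (10 blocks): {S6,S7} | {S1} | {S0} | {S3} | {S4} | {S8} | {S10} | {S2} | {S9} | {S5}.
S6 and S7 lie in the same block of the stable partition, so they are equivalent — no string distinguishes them.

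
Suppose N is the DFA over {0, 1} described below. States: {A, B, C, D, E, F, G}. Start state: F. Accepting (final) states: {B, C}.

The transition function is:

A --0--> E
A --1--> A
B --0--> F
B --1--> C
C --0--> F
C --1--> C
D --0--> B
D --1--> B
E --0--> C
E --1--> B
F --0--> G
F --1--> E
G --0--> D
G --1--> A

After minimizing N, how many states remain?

4

Every state is reachable, so we keep all 7.
Initial partition by acceptance: {B,C} | {A,D,E,F,G}.
On input 0, block {A,D,E,F,G} splits into {A,F,G} and {D,E}.
Split {A,F,G} by δ(·,0) → {A,G} and {F}.
The partition is now stable with 4 blocks: {B,C} | {A,G} | {D,E} | {F}.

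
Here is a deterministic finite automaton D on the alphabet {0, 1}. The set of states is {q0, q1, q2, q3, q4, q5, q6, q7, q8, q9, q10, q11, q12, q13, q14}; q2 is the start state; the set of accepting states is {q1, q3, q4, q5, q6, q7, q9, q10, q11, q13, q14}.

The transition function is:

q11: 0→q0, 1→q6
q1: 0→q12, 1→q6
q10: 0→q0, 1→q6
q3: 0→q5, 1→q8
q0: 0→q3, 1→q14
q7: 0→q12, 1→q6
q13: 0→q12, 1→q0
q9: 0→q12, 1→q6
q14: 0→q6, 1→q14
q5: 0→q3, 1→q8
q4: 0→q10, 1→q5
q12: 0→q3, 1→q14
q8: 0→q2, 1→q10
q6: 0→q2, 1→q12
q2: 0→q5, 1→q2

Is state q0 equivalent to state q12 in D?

Yes

Reachable states from the start: {q0,q2,q3,q5,q6,q8,q10,q12,q14}. Unreachable: {q1,q4,q7,q9,q11,q13} — drop them.
Initial partition by acceptance: {q3,q5,q6,q10,q14} | {q0,q2,q8,q12}.
Split {q3,q5,q6,q10,q14} by δ(·,0) → {q3,q5,q14} and {q6,q10}.
On input 0, block {q3,q5,q14} splits into {q3,q5} and {q14}.
Refine {q0,q2,q8,q12} on symbol 0: members go to different blocks, giving {q0,q2,q12} and {q8}.
Split {q0,q2,q12} by δ(·,1) → {q0,q12} and {q2}.
Refine {q6,q10} on symbol 0: members go to different blocks, giving {q6} and {q10}.
Stable partition: {q3,q5} | {q0,q12} | {q6} | {q14} | {q8} | {q2} | {q10} — 7 equivalence classes.
q0 and q12 lie in the same block of the stable partition, so they are equivalent — no string distinguishes them.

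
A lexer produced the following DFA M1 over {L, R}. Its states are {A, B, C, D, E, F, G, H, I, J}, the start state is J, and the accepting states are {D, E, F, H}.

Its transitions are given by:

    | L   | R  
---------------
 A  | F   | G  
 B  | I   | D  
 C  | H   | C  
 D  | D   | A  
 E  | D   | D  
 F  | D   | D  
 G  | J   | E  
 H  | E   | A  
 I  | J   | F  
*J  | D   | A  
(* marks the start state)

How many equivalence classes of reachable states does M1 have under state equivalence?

First remove the unreachable states {B,C,H,I}; 6 states remain.
Initial partition by acceptance: {D,E,F} | {A,G,J}.
Split {D,E,F} by δ(·,R) → {E,F} and {D}.
Refine {A,G,J} on symbol L: members go to different blocks, giving {A} and {G} and {J}.
Stable partition: {E,F} | {A} | {D} | {G} | {J} — 5 equivalence classes.

5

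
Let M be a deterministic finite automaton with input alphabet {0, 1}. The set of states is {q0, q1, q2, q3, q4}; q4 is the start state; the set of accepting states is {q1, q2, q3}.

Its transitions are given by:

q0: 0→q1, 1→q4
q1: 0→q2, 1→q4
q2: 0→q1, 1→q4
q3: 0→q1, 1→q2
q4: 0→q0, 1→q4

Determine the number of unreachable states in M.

1

No path from q4 leads to q3; the other 4 states are all reachable.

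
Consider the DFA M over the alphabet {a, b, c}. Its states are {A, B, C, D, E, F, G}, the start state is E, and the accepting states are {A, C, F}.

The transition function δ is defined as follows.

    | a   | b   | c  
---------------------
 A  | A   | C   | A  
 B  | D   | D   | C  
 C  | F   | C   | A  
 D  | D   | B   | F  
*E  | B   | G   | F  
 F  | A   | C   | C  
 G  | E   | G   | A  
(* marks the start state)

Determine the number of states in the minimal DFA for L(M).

Every state is reachable, so we keep all 7.
P0 = {A,C,F} | {B,D,E,G}.
The partition is now stable with 2 blocks: {A,C,F} | {B,D,E,G}.

2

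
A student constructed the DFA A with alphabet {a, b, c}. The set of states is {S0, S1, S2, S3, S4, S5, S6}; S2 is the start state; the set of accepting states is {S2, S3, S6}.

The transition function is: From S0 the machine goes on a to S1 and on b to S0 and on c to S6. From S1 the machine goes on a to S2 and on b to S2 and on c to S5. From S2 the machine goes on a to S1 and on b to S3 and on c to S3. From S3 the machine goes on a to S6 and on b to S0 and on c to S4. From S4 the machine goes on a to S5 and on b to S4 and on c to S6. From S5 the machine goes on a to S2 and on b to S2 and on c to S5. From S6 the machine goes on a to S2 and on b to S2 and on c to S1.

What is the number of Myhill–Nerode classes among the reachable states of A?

5

Initial partition by acceptance: {S2,S3,S6} | {S0,S1,S4,S5}.
On input a, block {S2,S3,S6} splits into {S3,S6} and {S2}.
On input a, block {S3,S6} splits into {S3} and {S6}.
Refine {S0,S1,S4,S5} on symbol a: members go to different blocks, giving {S0,S4} and {S1,S5}.
The partition is now stable with 5 blocks: {S3} | {S0,S4} | {S2} | {S6} | {S1,S5}.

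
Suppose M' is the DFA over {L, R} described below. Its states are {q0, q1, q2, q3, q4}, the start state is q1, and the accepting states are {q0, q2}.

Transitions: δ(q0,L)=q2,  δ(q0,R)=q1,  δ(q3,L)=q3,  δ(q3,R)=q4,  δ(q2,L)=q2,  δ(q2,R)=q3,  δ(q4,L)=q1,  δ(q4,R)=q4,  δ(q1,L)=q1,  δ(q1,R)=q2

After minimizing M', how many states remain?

4

Reachable states from the start: {q1,q2,q3,q4}. Unreachable: {q0} — drop them.
P0 = {q2} | {q1,q3,q4}.
Refine {q1,q3,q4} on symbol R: members go to different blocks, giving {q3,q4} and {q1}.
Split {q3,q4} by δ(·,L) → {q3} and {q4}.
The partition is now stable with 4 blocks: {q2} | {q3} | {q1} | {q4}.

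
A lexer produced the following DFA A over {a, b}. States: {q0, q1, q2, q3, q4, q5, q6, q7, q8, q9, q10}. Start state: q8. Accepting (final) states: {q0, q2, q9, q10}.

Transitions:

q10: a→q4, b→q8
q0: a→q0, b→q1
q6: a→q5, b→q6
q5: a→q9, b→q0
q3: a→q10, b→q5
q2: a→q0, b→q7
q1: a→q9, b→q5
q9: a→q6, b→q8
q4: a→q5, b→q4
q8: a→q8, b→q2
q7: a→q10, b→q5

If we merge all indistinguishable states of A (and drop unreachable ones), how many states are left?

Reachable states from the start: {q0,q1,q2,q4,q5,q6,q7,q8,q9,q10}. Unreachable: {q3} — drop them.
P0 = {q0,q2,q9,q10} | {q1,q4,q5,q6,q7,q8}.
Split {q0,q2,q9,q10} by δ(·,a) → {q0,q2} and {q9,q10}.
Split {q1,q4,q5,q6,q7,q8} by δ(·,a) → {q1,q5,q7} and {q4,q6,q8}.
Split {q1,q5,q7} by δ(·,b) → {q1,q7} and {q5}.
On input a, block {q4,q6,q8} splits into {q4,q6} and {q8}.
The partition is now stable with 6 blocks: {q0,q2} | {q1,q7} | {q9,q10} | {q4,q6} | {q5} | {q8}.

6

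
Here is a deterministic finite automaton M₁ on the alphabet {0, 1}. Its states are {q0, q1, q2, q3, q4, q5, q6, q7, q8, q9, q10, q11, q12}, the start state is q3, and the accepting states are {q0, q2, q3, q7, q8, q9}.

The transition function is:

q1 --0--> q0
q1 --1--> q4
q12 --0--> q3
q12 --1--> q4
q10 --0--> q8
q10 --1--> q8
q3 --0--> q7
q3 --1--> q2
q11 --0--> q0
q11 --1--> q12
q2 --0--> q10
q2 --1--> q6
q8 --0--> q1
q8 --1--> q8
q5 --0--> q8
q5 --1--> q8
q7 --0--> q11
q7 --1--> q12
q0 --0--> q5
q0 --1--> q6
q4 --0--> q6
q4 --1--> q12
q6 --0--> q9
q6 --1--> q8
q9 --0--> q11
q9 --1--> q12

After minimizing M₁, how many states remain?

All states are reachable from the start state.
Initial partition by acceptance: {q0,q2,q3,q7,q8,q9} | {q1,q4,q5,q6,q10,q11,q12}.
Refine {q0,q2,q3,q7,q8,q9} on symbol 0: members go to different blocks, giving {q0,q2,q7,q8,q9} and {q3}.
Split {q0,q2,q7,q8,q9} by δ(·,1) → {q0,q2,q7,q9} and {q8}.
Split {q1,q4,q5,q6,q10,q11,q12} by δ(·,0) → {q1,q6,q11} and {q5,q10} and {q4} and {q12}.
Split {q0,q2,q7,q9} by δ(·,0) → {q0,q2} and {q7,q9}.
On input 0, block {q1,q6,q11} splits into {q1,q11} and {q6}.
Split {q1,q11} by δ(·,1) → {q1} and {q11}.
Stable partition: {q0,q2} | {q1} | {q3} | {q8} | {q5,q10} | {q4} | {q12} | {q7,q9} | {q6} | {q11} — 10 equivalence classes.

10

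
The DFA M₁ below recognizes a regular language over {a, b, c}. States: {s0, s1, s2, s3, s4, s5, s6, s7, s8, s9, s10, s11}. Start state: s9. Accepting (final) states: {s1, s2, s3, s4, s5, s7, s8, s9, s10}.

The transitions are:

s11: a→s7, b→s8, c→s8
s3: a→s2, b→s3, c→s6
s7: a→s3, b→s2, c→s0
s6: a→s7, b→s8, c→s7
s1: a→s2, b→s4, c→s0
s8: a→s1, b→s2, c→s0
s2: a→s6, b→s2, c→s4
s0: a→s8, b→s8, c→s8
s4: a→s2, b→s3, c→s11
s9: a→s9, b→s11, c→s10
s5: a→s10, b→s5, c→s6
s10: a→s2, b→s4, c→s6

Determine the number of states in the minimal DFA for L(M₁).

First remove the unreachable states {s5}; 11 states remain.
P0 = {s1,s2,s3,s4,s7,s8,s9,s10} | {s0,s6,s11}.
Split {s1,s2,s3,s4,s7,s8,s9,s10} by δ(·,a) → {s1,s3,s4,s7,s8,s9,s10} and {s2}.
On input a, block {s1,s3,s4,s7,s8,s9,s10} splits into {s1,s3,s4,s10} and {s7,s8,s9}.
Split {s7,s8,s9} by δ(·,a) → {s7,s8} and {s9}.
Stable partition: {s1,s3,s4,s10} | {s0,s6,s11} | {s2} | {s7,s8} | {s9} — 5 equivalence classes.

5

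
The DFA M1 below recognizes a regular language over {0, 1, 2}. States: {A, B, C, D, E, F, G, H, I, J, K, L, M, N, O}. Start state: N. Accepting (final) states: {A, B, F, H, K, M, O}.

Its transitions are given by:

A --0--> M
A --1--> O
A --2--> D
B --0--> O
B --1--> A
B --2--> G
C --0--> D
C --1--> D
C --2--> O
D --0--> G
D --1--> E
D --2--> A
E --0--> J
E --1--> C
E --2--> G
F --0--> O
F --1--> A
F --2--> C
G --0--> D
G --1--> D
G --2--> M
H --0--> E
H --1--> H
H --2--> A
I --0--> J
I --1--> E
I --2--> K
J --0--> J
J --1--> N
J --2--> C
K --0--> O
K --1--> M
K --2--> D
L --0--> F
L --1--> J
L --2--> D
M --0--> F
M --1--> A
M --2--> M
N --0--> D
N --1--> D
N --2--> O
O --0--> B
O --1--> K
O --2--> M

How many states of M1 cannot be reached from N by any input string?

3

Starting at N and following transitions, the reachable set is {A, B, C, D, E, F, G, J, K, M, N, O}. That leaves H, I, L unreachable — 3 in total.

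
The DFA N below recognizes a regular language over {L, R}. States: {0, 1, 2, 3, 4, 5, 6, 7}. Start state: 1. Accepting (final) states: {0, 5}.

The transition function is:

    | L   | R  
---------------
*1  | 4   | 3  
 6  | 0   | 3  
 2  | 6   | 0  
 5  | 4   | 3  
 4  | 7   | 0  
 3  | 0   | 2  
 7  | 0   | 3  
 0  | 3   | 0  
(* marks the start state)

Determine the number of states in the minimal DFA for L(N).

Reachable states from the start: {0,1,2,3,4,6,7}. Unreachable: {5} — drop them.
Start with accepting vs non-accepting: {0} | {1,2,3,4,6,7}.
On input L, block {1,2,3,4,6,7} splits into {1,2,4} and {3,6,7}.
Refine {1,2,4} on symbol L: members go to different blocks, giving {2,4} and {1}.
Refine {3,6,7} on symbol R: members go to different blocks, giving {6,7} and {3}.
Stable partition: {0} | {2,4} | {6,7} | {1} | {3} — 5 equivalence classes.

5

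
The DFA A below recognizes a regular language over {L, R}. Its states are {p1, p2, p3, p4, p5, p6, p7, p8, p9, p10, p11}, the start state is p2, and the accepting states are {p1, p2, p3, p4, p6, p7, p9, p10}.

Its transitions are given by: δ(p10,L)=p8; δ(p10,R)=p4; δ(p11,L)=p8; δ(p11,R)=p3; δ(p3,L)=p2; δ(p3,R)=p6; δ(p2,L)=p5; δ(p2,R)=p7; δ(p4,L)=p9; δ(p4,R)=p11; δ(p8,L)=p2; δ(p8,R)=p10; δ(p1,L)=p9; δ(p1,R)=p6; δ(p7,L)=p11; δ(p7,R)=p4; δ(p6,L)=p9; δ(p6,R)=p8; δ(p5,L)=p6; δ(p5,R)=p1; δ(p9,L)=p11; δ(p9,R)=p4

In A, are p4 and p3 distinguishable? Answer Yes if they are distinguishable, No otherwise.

Yes

Every state is reachable, so we keep all 11.
Initial partition by acceptance: {p1,p2,p3,p4,p6,p7,p9,p10} | {p5,p8,p11}.
On input L, block {p1,p2,p3,p4,p6,p7,p9,p10} splits into {p1,p3,p4,p6} and {p2,p7,p9,p10}.
Split {p1,p3,p4,p6} by δ(·,R) → {p1,p3} and {p4,p6}.
On input L, block {p5,p8,p11} splits into {p5} and {p8} and {p11}.
Split {p2,p7,p9,p10} by δ(·,L) → {p7,p9} and {p2} and {p10}.
Split {p1,p3} by δ(·,L) → {p1} and {p3}.
On input R, block {p4,p6} splits into {p4} and {p6}.
Stable partition: {p1} | {p5} | {p7,p9} | {p4} | {p8} | {p11} | {p2} | {p10} | {p3} | {p6} — 10 equivalence classes.
p4 and p3 end up in different blocks, so they are distinguishable. For instance, the string 'R' is accepted from only p3.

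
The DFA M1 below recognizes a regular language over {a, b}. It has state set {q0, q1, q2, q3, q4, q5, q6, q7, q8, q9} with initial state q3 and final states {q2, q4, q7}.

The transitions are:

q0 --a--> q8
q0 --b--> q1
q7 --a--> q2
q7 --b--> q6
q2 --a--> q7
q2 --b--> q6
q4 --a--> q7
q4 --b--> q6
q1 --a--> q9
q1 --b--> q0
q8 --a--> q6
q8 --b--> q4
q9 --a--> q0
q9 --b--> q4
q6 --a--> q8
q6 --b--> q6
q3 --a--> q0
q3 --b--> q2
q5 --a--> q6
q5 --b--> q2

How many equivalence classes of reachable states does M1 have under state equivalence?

3

Reachable states from the start: {q0,q1,q2,q3,q4,q6,q7,q8,q9}. Unreachable: {q5} — drop them.
Start with accepting vs non-accepting: {q2,q4,q7} | {q0,q1,q3,q6,q8,q9}.
Refine {q0,q1,q3,q6,q8,q9} on symbol b: members go to different blocks, giving {q0,q1,q6} and {q3,q8,q9}.
No further refinement is possible. Final partition (3 blocks): {q2,q4,q7} | {q0,q1,q6} | {q3,q8,q9}.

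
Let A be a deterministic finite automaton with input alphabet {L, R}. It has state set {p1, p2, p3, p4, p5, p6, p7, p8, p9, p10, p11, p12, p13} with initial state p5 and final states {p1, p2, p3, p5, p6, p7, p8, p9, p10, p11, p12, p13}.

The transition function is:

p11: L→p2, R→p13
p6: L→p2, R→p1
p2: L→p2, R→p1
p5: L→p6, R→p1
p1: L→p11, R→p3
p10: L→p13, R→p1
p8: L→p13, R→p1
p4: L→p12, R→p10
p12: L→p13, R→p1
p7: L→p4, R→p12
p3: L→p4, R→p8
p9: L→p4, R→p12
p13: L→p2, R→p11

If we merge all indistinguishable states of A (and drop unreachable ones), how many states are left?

6

Reachable states from the start: {p1,p2,p3,p4,p5,p6,p8,p10,p11,p12,p13}. Unreachable: {p7,p9} — drop them.
Start with accepting vs non-accepting: {p1,p2,p3,p5,p6,p8,p10,p11,p12,p13} | {p4}.
On input L, block {p1,p2,p3,p5,p6,p8,p10,p11,p12,p13} splits into {p1,p2,p5,p6,p8,p10,p11,p12,p13} and {p3}.
On input R, block {p1,p2,p5,p6,p8,p10,p11,p12,p13} splits into {p2,p5,p6,p8,p10,p11,p12,p13} and {p1}.
Split {p2,p5,p6,p8,p10,p11,p12,p13} by δ(·,R) → {p2,p5,p6,p8,p10,p12} and {p11,p13}.
On input L, block {p2,p5,p6,p8,p10,p12} splits into {p2,p5,p6} and {p8,p10,p12}.
Stable partition: {p2,p5,p6} | {p4} | {p3} | {p1} | {p11,p13} | {p8,p10,p12} — 6 equivalence classes.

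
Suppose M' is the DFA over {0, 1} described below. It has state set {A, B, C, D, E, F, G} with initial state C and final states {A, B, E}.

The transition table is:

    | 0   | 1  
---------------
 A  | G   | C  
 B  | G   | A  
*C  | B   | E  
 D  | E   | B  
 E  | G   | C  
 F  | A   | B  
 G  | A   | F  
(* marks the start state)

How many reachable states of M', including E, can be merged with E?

2

Reachable states from the start: {A,B,C,E,F,G}. Unreachable: {D} — drop them.
Initial partition by acceptance: {A,B,E} | {C,F,G}.
Split {A,B,E} by δ(·,1) → {A,E} and {B}.
Split {C,F,G} by δ(·,0) → {F,G} and {C}.
Refine {F,G} on symbol 1: members go to different blocks, giving {F} and {G}.
Stable partition: {A,E} | {F} | {B} | {C} | {G} — 5 equivalence classes.
State E belongs to the block {A,E}, which has 2 states.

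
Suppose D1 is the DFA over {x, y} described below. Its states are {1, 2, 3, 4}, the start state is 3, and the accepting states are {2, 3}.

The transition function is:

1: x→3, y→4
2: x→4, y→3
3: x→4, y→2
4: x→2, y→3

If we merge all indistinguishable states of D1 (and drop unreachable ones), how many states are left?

States {1} cannot be reached from the start state, so discard them.
Start with accepting vs non-accepting: {2,3} | {4}.
Stable partition: {2,3} | {4} — 2 equivalence classes.

2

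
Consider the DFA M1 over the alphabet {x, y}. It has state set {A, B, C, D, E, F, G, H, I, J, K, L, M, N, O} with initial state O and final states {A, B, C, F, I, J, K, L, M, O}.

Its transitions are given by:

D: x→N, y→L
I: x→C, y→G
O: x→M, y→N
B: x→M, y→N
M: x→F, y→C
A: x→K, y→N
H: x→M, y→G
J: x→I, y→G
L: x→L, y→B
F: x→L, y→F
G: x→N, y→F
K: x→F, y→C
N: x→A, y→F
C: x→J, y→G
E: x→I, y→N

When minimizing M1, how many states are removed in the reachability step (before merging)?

BFS from O reaches {A, B, C, F, G, I, J, K, L, M, N, O}; the 3 state(s) D, E, H are never visited.

3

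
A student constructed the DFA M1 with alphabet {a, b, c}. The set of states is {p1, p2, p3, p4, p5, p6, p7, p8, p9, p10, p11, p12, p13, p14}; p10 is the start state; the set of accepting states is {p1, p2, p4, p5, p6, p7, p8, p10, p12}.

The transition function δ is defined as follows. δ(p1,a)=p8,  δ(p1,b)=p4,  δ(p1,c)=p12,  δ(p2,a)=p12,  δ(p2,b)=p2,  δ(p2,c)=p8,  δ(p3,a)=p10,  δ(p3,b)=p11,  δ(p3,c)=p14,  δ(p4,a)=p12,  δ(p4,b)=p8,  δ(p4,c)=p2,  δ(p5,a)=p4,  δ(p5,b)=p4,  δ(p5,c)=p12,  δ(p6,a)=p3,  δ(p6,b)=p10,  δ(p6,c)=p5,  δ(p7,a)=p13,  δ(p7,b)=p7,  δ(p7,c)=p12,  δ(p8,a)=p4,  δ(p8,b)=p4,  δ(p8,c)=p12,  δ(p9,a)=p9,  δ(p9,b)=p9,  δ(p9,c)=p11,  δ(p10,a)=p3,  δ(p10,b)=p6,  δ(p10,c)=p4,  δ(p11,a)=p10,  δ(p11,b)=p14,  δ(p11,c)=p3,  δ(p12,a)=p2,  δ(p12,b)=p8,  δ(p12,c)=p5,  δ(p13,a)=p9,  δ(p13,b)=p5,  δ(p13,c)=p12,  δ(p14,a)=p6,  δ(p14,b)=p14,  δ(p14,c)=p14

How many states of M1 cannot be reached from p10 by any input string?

4

BFS from p10 reaches {p2, p3, p4, p5, p6, p8, p10, p11, p12, p14}; the 4 state(s) p1, p7, p9, p13 are never visited.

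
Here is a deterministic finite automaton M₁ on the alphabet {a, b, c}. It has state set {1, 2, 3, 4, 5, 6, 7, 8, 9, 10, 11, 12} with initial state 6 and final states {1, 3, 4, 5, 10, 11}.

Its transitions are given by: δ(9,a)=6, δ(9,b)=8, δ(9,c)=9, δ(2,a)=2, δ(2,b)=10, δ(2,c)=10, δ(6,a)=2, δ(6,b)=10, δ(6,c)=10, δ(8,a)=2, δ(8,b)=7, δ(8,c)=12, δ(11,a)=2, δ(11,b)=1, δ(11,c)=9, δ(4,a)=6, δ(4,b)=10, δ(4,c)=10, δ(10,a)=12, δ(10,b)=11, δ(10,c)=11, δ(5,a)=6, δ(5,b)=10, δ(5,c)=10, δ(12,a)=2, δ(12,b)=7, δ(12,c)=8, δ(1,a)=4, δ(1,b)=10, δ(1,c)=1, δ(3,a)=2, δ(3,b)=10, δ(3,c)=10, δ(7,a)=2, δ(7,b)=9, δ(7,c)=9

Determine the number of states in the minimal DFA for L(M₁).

6

Reachable states from the start: {1,2,4,6,7,8,9,10,11,12}. Unreachable: {3,5} — drop them.
P0 = {1,4,10,11} | {2,6,7,8,9,12}.
Refine {1,4,10,11} on symbol a: members go to different blocks, giving {4,10,11} and {1}.
Refine {4,10,11} on symbol b: members go to different blocks, giving {4,10} and {11}.
Split {4,10} by δ(·,b) → {4} and {10}.
Split {2,6,7,8,9,12} by δ(·,b) → {7,8,9,12} and {2,6}.
Stable partition: {4} | {7,8,9,12} | {1} | {11} | {10} | {2,6} — 6 equivalence classes.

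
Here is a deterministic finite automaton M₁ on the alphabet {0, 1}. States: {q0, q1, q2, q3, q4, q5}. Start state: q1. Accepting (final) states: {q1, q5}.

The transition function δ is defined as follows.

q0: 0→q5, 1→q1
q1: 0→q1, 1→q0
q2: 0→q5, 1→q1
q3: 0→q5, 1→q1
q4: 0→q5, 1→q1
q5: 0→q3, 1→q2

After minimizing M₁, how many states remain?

3

Reachable states from the start: {q0,q1,q2,q3,q5}. Unreachable: {q4} — drop them.
Start with accepting vs non-accepting: {q1,q5} | {q0,q2,q3}.
Refine {q1,q5} on symbol 0: members go to different blocks, giving {q1} and {q5}.
Stable partition: {q1} | {q0,q2,q3} | {q5} — 3 equivalence classes.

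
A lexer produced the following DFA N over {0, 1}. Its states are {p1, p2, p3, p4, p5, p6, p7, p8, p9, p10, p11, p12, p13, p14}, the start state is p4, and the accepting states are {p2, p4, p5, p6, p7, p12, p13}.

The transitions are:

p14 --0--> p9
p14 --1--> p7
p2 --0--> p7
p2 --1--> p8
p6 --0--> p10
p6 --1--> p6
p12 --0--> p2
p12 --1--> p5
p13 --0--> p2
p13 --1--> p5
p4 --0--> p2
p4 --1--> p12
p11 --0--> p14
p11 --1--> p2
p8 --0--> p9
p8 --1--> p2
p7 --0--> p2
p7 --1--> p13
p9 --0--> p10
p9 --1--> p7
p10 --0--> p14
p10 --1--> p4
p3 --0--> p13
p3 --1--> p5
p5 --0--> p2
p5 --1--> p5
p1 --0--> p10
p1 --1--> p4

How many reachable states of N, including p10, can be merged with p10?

States {p1,p3,p6,p11} cannot be reached from the start state, so discard them.
Start with accepting vs non-accepting: {p2,p4,p5,p7,p12,p13} | {p8,p9,p10,p14}.
Refine {p2,p4,p5,p7,p12,p13} on symbol 1: members go to different blocks, giving {p4,p5,p7,p12,p13} and {p2}.
Split {p8,p9,p10,p14} by δ(·,1) → {p9,p10,p14} and {p8}.
No further refinement is possible. Final partition (4 blocks): {p4,p5,p7,p12,p13} | {p9,p10,p14} | {p2} | {p8}.
The equivalence class containing p10 is {p9,p10,p14}, of size 3.

3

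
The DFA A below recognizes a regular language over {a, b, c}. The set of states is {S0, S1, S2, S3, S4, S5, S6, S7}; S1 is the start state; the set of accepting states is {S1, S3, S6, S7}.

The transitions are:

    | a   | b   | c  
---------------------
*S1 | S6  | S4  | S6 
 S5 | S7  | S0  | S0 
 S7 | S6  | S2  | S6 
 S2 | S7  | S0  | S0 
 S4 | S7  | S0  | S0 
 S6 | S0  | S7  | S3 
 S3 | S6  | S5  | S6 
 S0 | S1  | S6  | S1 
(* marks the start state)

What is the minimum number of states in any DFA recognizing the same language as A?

Every state is reachable, so we keep all 8.
Initial partition by acceptance: {S1,S3,S6,S7} | {S0,S2,S4,S5}.
Split {S1,S3,S6,S7} by δ(·,a) → {S1,S3,S7} and {S6}.
Split {S0,S2,S4,S5} by δ(·,b) → {S2,S4,S5} and {S0}.
Stable partition: {S1,S3,S7} | {S2,S4,S5} | {S6} | {S0} — 4 equivalence classes.

4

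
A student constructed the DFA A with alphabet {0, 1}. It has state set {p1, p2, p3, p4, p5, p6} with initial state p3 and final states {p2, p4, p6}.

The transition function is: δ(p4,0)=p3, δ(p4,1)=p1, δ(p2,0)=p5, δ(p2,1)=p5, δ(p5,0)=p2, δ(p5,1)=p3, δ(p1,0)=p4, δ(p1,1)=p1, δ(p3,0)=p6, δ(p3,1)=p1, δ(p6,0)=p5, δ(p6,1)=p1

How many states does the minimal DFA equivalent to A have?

2

P0 = {p2,p4,p6} | {p1,p3,p5}.
Stable partition: {p2,p4,p6} | {p1,p3,p5} — 2 equivalence classes.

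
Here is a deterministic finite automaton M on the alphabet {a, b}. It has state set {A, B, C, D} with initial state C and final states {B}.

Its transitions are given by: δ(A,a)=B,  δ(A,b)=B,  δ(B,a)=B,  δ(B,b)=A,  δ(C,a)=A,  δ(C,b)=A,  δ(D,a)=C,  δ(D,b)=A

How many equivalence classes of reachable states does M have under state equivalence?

3

Reachable states from the start: {A,B,C}. Unreachable: {D} — drop them.
Initial partition by acceptance: {B} | {A,C}.
Refine {A,C} on symbol a: members go to different blocks, giving {A} and {C}.
The partition is now stable with 3 blocks: {B} | {A} | {C}.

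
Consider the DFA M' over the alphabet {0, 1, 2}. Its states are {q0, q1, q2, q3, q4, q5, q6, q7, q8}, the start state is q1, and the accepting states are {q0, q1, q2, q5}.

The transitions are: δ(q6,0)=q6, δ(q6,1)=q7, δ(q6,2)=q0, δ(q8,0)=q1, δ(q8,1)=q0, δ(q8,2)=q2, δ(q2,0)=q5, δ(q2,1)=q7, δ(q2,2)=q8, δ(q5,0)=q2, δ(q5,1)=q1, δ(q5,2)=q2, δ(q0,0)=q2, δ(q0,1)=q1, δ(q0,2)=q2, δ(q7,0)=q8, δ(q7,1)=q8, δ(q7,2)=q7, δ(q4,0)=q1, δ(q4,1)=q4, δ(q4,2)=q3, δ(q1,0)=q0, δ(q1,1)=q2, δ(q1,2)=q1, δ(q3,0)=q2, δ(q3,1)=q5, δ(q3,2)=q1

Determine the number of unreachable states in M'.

3

No path from q1 leads to q3, q4, q6; the other 6 states are all reachable.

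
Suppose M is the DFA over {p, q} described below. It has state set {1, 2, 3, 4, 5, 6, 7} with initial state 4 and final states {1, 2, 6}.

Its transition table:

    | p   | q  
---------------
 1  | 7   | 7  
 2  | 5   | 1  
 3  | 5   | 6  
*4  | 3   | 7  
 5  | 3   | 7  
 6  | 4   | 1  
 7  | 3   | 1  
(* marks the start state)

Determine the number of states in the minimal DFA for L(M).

First remove the unreachable states {2}; 6 states remain.
Start with accepting vs non-accepting: {1,6} | {3,4,5,7}.
Refine {1,6} on symbol q: members go to different blocks, giving {1} and {6}.
Split {3,4,5,7} by δ(·,q) → {4,5} and {3} and {7}.
Stable partition: {1} | {4,5} | {6} | {3} | {7} — 5 equivalence classes.

5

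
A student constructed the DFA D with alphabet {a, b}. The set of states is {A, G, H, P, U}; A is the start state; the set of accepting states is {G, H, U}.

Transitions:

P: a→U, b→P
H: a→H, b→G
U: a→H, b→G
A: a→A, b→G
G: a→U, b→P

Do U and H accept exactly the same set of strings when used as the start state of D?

Yes

All states are reachable from the start state.
Initial partition by acceptance: {G,H,U} | {A,P}.
Refine {G,H,U} on symbol b: members go to different blocks, giving {H,U} and {G}.
On input a, block {A,P} splits into {A} and {P}.
Stable partition: {H,U} | {A} | {G} | {P} — 4 equivalence classes.
U and H lie in the same block of the stable partition, so they are equivalent — no string distinguishes them.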